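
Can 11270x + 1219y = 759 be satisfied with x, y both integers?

gcd(11270, 1219) = 23.
23 divides 759, so integer solutions exist.

yes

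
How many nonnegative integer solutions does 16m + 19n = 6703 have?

gcd(19, 16):
  19 = 1*16 + 3
  16 = 5*3 + 1
  3 = 3*1
so gcd(19, 16) = 1.
Back-substitute for Bézout coefficients:
  1 = 16 - 5*3
  ... = 16*(6) + 19*(-5)
Scale by 6703: one solution is (40218, -33515). Reduce m mod 19: (14, 341).
General: m = 14 + 19t, n = 341 - 16t.
m ≥ 0 ⇒ t ≥ 0; n ≥ 0 ⇒ t ≤ 21. So t ∈ [0, 21]: 22 solutions.

22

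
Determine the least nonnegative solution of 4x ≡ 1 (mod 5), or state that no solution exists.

4

gcd(5, 4) = 1  (5 = 1×4 + 1, 4 = 4×1).
1 divides 1, so solutions exist.
Back-substituting, 4×(-1) + 5×(1) = 1.
So 4×(-1) ≡ 1 (mod 5); multiply by 1: x ≡ -1 (mod 5).
Smallest nonnegative: x = -1 mod 5 = 4.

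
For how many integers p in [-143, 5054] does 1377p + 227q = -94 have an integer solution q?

23

gcd(1377, 227) = 1  (1377 = 6×227 + 15, 227 = 15×15 + 2, 15 = 7×2 + 1, 2 = 2×1).
Back-substituting, 1377×(106) + 227×(-643) = 1.
Scale by -94: particular solution (-9964, 60442); reduce p mod 227: (24, -146).
General solution: p = 24 + 227t, q = -146 - 1377t for integer t.
-143 ≤ 24 + 227t ≤ 5054 gives t ∈ [0, 22], which is 23 values.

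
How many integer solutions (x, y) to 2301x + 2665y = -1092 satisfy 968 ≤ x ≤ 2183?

6

gcd(2665, 2301):
  2665 = 1·2301 + 364
  2301 = 6·364 + 117
  364 = 3·117 + 13
  117 = 9·13
so gcd(2665, 2301) = 13.
Back-substitute for Bézout coefficients:
  13 = 364 - 3·117
  ... = 2301·(-22) + 2665·(19)
Scale by -84: particular solution (1848, -1596); reduce x mod 205: (3, -3).
General solution: x = 3 + 205t, y = -3 - 177t for integer t.
968 ≤ 3 + 205t ≤ 2183 gives t ∈ [5, 10], which is 6 values.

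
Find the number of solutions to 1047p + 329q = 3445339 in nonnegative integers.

gcd(1047, 329) = 1  (1047 = 3×329 + 60, 329 = 5×60 + 29, 60 = 2×29 + 2, 29 = 14×2 + 1, 2 = 2×1).
Back-substituting, 1047×(-159) + 329×(506) = 1.
Scale by 3445339: one solution is (-547808901, 1743341534). Reduce p mod 329: (116, 10103).
General: p = 116 + 329t, q = 10103 - 1047t.
p ≥ 0 ⇒ t ≥ 0; q ≥ 0 ⇒ t ≤ 9. So t ∈ [0, 9]: 10 solutions.

10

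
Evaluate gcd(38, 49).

1

gcd(49, 38):
  49 = 1×38 + 11
  38 = 3×11 + 5
  11 = 2×5 + 1
  5 = 5×1
so gcd(49, 38) = 1.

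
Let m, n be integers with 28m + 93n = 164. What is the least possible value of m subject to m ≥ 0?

gcd(93, 28) = 1.
1 divides 164, so solutions exist.
By Bézout, 28·(10) + 93·(-3) = 1.
Scale by 164/1 = 164: (m₀, n₀) = (1640, -492).
General solution: m = 1640 + 93t, n = -492 - 28t for integer t.
m ≥ 0: smallest is 1640 mod 93 = 59 (at t = -17), with n = -16.

59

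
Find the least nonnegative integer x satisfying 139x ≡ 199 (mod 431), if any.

gcd(431, 139) = 1.
1 divides 199, so solutions exist.
By Bézout, 139×(-31) + 431×(10) = 1.
So 139×(-31) ≡ 1 (mod 431); multiply by 199: x ≡ -6169 (mod 431).
Smallest nonnegative: x = -6169 mod 431 = 296.

296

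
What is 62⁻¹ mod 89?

gcd(89, 62):
  89 = 1*62 + 27
  62 = 2*27 + 8
  27 = 3*8 + 3
  8 = 2*3 + 2
  3 = 1*2 + 1
  2 = 2*1
so gcd(89, 62) = 1.
Back-substitute for Bézout coefficients:
  1 = 3 - 1*2
  ... = 62*(-33) + 89*(23)
So 62*-33 ≡ 1 (mod 89), and -33 mod 89 = 56.

56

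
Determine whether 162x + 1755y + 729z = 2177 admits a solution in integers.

no

gcd(1755, 162):
  1755 = 10*162 + 135
  162 = 1*135 + 27
  135 = 5*27
so gcd(1755, 162) = 27.
gcd(27, 729) = 27.
27 does not divide 2177 (remainder 17), so no integer solutions.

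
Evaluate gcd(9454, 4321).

29

gcd(9454, 4321) = 29  (9454 = 2*4321 + 812, 4321 = 5*812 + 261, 812 = 3*261 + 29, 261 = 9*29).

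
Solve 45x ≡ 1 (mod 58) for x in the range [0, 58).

gcd(58, 45):
  58 = 1·45 + 13
  45 = 3·13 + 6
  13 = 2·6 + 1
  6 = 6·1
so gcd(58, 45) = 1.
Back-substitute for Bézout coefficients:
  1 = 13 - 2·6
  ... = 45·(-9) + 58·(7)
So 45·-9 ≡ 1 (mod 58), and -9 mod 58 = 49.

49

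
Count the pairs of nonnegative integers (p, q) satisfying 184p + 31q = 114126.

20

gcd(184, 31) = 1  (184 = 5·31 + 29, 31 = 1·29 + 2, 29 = 14·2 + 1, 2 = 2·1).
Back-substituting, 184·(15) + 31·(-89) = 1.
Scale by 114126: one solution is (1711890, -10157214). Reduce p mod 31: (8, 3634).
General: p = 8 + 31t, q = 3634 - 184t.
p ≥ 0 ⇒ t ≥ 0; q ≥ 0 ⇒ t ≤ 19. So t ∈ [0, 19]: 20 solutions.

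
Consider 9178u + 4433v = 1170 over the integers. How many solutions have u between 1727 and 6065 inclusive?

13

gcd(9178, 4433) = 13  (9178 = 2*4433 + 312, 4433 = 14*312 + 65, 312 = 4*65 + 52, 65 = 1*52 + 13, 52 = 4*13).
Back-substituting, 9178*(-71) + 4433*(147) = 13.
Scale by 90: particular solution (-6390, 13230); reduce u mod 341: (89, -184).
General solution: u = 89 + 341t, v = -184 - 706t for integer t.
1727 ≤ 89 + 341t ≤ 6065 gives t ∈ [5, 17], which is 13 values.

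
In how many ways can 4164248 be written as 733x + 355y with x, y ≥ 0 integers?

16

gcd(733, 355):
  733 = 2·355 + 23
  355 = 15·23 + 10
  23 = 2·10 + 3
  10 = 3·3 + 1
  3 = 3·1
so gcd(733, 355) = 1.
Back-substitute for Bézout coefficients:
  1 = 10 - 3·3
  ... = 733·(-108) + 355·(223)
Scale by 4164248: one solution is (-449738784, 928627304). Reduce x mod 355: (66, 11594).
General: x = 66 + 355t, y = 11594 - 733t.
x ≥ 0 ⇒ t ≥ 0; y ≥ 0 ⇒ t ≤ 15. So t ∈ [0, 15]: 16 solutions.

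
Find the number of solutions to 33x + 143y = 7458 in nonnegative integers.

18

gcd(143, 33) = 11  (143 = 4×33 + 11, 33 = 3×11).
Back-substituting, 33×(-4) + 143×(1) = 11.
Scale by 678: one solution is (-2712, 678). Reduce x mod 13: (5, 51).
General: x = 5 + 13t, y = 51 - 3t.
x ≥ 0 ⇒ t ≥ 0; y ≥ 0 ⇒ t ≤ 17. So t ∈ [0, 17]: 18 solutions.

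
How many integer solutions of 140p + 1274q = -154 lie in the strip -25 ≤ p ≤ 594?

gcd(1274, 140):
  1274 = 9×140 + 14
  140 = 10×14
so gcd(1274, 140) = 14.
Back-substitute for Bézout coefficients:
  14 = 1274 - 9×140
  ... = 140×(-9) + 1274×(1)
Scale by -11: particular solution (99, -11); reduce p mod 91: (8, -1).
General solution: p = 8 + 91t, q = -1 - 10t for integer t.
-25 ≤ 8 + 91t ≤ 594 gives t ∈ [0, 6], which is 7 values.

7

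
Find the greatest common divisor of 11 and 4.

1

gcd(11, 4):
  11 = 2*4 + 3
  4 = 1*3 + 1
  3 = 3*1
so gcd(11, 4) = 1.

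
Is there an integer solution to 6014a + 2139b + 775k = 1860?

gcd(6014, 2139):
  6014 = 2*2139 + 1736
  2139 = 1*1736 + 403
  1736 = 4*403 + 124
  403 = 3*124 + 31
  124 = 4*31
so gcd(6014, 2139) = 31.
gcd(31, 775) = 31.
31 divides 1860, so integer solutions exist.

yes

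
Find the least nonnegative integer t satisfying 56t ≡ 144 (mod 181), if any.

gcd(181, 56):
  181 = 3·56 + 13
  56 = 4·13 + 4
  13 = 3·4 + 1
  4 = 4·1
so gcd(181, 56) = 1.
1 divides 144, so solutions exist.
Back-substitute for Bézout coefficients:
  1 = 13 - 3·4
  ... = 56·(-42) + 181·(13)
So 56·(-42) ≡ 1 (mod 181); multiply by 144: t ≡ -6048 (mod 181).
Smallest nonnegative: t = -6048 mod 181 = 106.

106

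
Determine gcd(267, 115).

gcd(267, 115):
  267 = 2·115 + 37
  115 = 3·37 + 4
  37 = 9·4 + 1
  4 = 4·1
so gcd(267, 115) = 1.

1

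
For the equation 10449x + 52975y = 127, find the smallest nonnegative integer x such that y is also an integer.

6748

gcd(52975, 10449):
  52975 = 5×10449 + 730
  10449 = 14×730 + 229
  730 = 3×229 + 43
  229 = 5×43 + 14
  43 = 3×14 + 1
  14 = 14×1
so gcd(52975, 10449) = 1.
1 divides 127, so solutions exist.
Back-substitute for Bézout coefficients:
  1 = 43 - 3×14
  ... = 10449×(-3701) + 52975×(730)
Scale by 127/1 = 127: (x₀, y₀) = (-470027, 92710).
General solution: x = -470027 + 52975t, y = 92710 - 10449t for integer t.
x ≥ 0: smallest is -470027 mod 52975 = 6748 (at t = 9), with y = -1331.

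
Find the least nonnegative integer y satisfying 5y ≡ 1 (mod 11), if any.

gcd(11, 5) = 1  (11 = 2*5 + 1, 5 = 5*1).
1 divides 1, so solutions exist.
Back-substituting, 5*(-2) + 11*(1) = 1.
So 5*(-2) ≡ 1 (mod 11); multiply by 1: y ≡ -2 (mod 11).
Smallest nonnegative: y = -2 mod 11 = 9.

9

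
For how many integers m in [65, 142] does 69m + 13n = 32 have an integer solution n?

gcd(69, 13) = 1  (69 = 5*13 + 4, 13 = 3*4 + 1, 4 = 4*1).
Back-substituting, 69*(-3) + 13*(16) = 1.
Scale by 32: particular solution (-96, 512); reduce m mod 13: (8, -40).
General solution: m = 8 + 13t, n = -40 - 69t for integer t.
65 ≤ 8 + 13t ≤ 142 gives t ∈ [5, 10], which is 6 values.

6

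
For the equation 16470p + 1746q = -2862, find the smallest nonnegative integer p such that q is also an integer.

17

gcd(16470, 1746) = 18  (16470 = 9*1746 + 756, 1746 = 2*756 + 234, 756 = 3*234 + 54, 234 = 4*54 + 18, 54 = 3*18).
18 divides -2862, so solutions exist.
Back-substituting, 16470*(-30) + 1746*(283) = 18.
Scale by -2862/18 = -159: (p₀, q₀) = (4770, -44997).
General solution: p = 4770 + 97t, q = -44997 - 915t for integer t.
p ≥ 0: smallest is 4770 mod 97 = 17 (at t = -49), with q = -162.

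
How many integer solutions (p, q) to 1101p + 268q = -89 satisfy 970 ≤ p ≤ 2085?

gcd(1101, 268) = 1.
By Bézout, 1101*(37) + 268*(-152) = 1.
Particular solution: (191, -785).
General solution: p = 191 + 268t, q = -785 - 1101t for integer t.
970 ≤ 191 + 268t ≤ 2085 gives t ∈ [3, 7], which is 5 values.

5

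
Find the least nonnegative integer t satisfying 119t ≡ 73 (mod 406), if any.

no solution

gcd(406, 119) = 7.
7 does not divide 73, so the congruence has no solution.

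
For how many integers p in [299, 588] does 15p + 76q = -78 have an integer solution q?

4

gcd(76, 15):
  76 = 5×15 + 1
  15 = 15×1
so gcd(76, 15) = 1.
Back-substitute for Bézout coefficients:
  1 = 76 - 5×15
  ... = 15×(-5) + 76×(1)
Scale by -78: particular solution (390, -78); reduce p mod 76: (10, -3).
General solution: p = 10 + 76t, q = -3 - 15t for integer t.
299 ≤ 10 + 76t ≤ 588 gives t ∈ [4, 7], which is 4 values.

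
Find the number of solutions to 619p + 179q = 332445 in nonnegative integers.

gcd(619, 179):
  619 = 3×179 + 82
  179 = 2×82 + 15
  82 = 5×15 + 7
  15 = 2×7 + 1
  7 = 7×1
so gcd(619, 179) = 1.
Back-substitute for Bézout coefficients:
  1 = 15 - 2×7
  ... = 619×(-24) + 179×(83)
Scale by 332445: one solution is (-7978680, 27592935). Reduce p mod 179: (66, 1629).
General: p = 66 + 179t, q = 1629 - 619t.
p ≥ 0 ⇒ t ≥ 0; q ≥ 0 ⇒ t ≤ 2. So t ∈ [0, 2]: 3 solutions.

3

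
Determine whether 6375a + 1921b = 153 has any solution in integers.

yes

gcd(6375, 1921) = 17.
17 divides 153, so integer solutions exist.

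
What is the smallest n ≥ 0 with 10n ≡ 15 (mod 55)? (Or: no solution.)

gcd(55, 10) = 5.
5 divides 15, so solutions exist.
By Bézout, 10×(-5) + 55×(1) = 5.
So 10×(-5) ≡ 5 (mod 55); multiply by 3: n ≡ -15 (mod 11).
Smallest nonnegative: n = -15 mod 11 = 7.

7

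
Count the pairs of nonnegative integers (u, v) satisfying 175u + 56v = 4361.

3

gcd(175, 56) = 7.
By Bézout, 175·(1) + 56·(-3) = 7.
One solution: (7, 56).
General: u = 7 + 8t, v = 56 - 25t.
u ≥ 0 ⇒ t ≥ 0; v ≥ 0 ⇒ t ≤ 2. So t ∈ [0, 2]: 3 solutions.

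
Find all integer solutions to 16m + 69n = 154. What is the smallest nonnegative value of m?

1

gcd(69, 16) = 1.
1 divides 154, so solutions exist.
By Bézout, 16·(13) + 69·(-3) = 1.
Scale by 154/1 = 154: (m₀, n₀) = (2002, -462).
General solution: m = 2002 + 69t, n = -462 - 16t for integer t.
m ≥ 0: smallest is 2002 mod 69 = 1 (at t = -29), with n = 2.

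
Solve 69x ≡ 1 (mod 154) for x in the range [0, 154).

gcd(154, 69):
  154 = 2×69 + 16
  69 = 4×16 + 5
  16 = 3×5 + 1
  5 = 5×1
so gcd(154, 69) = 1.
Back-substitute for Bézout coefficients:
  1 = 16 - 3×5
  ... = 69×(-29) + 154×(13)
So 69×-29 ≡ 1 (mod 154), and -29 mod 154 = 125.

125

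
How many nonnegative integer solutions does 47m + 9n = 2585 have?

gcd(47, 9) = 1.
By Bézout, 47·(-4) + 9·(21) = 1.
One solution: (1, 282).
General: m = 1 + 9t, n = 282 - 47t.
m ≥ 0 ⇒ t ≥ 0; n ≥ 0 ⇒ t ≤ 6. So t ∈ [0, 6]: 7 solutions.

7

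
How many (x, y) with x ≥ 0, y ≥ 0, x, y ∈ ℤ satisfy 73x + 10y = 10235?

14

gcd(73, 10):
  73 = 7·10 + 3
  10 = 3·3 + 1
  3 = 3·1
so gcd(73, 10) = 1.
Back-substitute for Bézout coefficients:
  1 = 10 - 3·3
  ... = 73·(-3) + 10·(22)
Scale by 10235: one solution is (-30705, 225170). Reduce x mod 10: (5, 987).
General: x = 5 + 10t, y = 987 - 73t.
x ≥ 0 ⇒ t ≥ 0; y ≥ 0 ⇒ t ≤ 13. So t ∈ [0, 13]: 14 solutions.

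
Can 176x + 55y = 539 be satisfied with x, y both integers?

yes

gcd(176, 55) = 11  (176 = 3×55 + 11, 55 = 5×11).
11 divides 539, so integer solutions exist.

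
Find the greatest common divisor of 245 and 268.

gcd(268, 245):
  268 = 1·245 + 23
  245 = 10·23 + 15
  23 = 1·15 + 8
  15 = 1·8 + 7
  8 = 1·7 + 1
  7 = 7·1
so gcd(268, 245) = 1.

1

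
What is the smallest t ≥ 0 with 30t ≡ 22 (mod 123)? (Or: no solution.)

gcd(123, 30) = 3  (123 = 4×30 + 3, 30 = 10×3).
3 does not divide 22, so the congruence has no solution.

no solution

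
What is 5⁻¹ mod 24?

gcd(24, 5):
  24 = 4×5 + 4
  5 = 1×4 + 1
  4 = 4×1
so gcd(24, 5) = 1.
Back-substitute for Bézout coefficients:
  1 = 5 - 1×4
  ... = 5×(5) + 24×(-1)
So 5×5 ≡ 1 (mod 24), and 5 mod 24 = 5.

5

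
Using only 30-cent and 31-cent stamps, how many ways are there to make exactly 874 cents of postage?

1

Need nonnegative integers with 30j + 31k = 874.
gcd(30, 31) = 1, and 30·(-1) + 31·(1) = 1.
So (j₀, k₀) = (-874, 874); general j = -874 + 31t, k = 874 - 30t.
j ≥ 0 ⇒ t ≥ 29; k ≥ 0 ⇒ t ≤ 29. That's 1 value of t.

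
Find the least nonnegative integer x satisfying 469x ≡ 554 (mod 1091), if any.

606

gcd(1091, 469) = 1  (1091 = 2·469 + 153, 469 = 3·153 + 10, 153 = 15·10 + 3, 10 = 3·3 + 1, 3 = 3·1).
1 divides 554, so solutions exist.
Back-substituting, 469·(328) + 1091·(-141) = 1.
So 469·(328) ≡ 1 (mod 1091); multiply by 554: x ≡ 181712 (mod 1091).
Smallest nonnegative: x = 181712 mod 1091 = 606.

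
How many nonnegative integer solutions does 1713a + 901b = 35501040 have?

gcd(1713, 901):
  1713 = 1·901 + 812
  901 = 1·812 + 89
  812 = 9·89 + 11
  89 = 8·11 + 1
  11 = 11·1
so gcd(1713, 901) = 1.
Back-substitute for Bézout coefficients:
  1 = 89 - 8·11
  ... = 1713·(-81) + 901·(154)
Scale by 35501040: one solution is (-2875584240, 5467160160). Reduce a mod 901: (508, 38436).
General: a = 508 + 901t, b = 38436 - 1713t.
a ≥ 0 ⇒ t ≥ 0; b ≥ 0 ⇒ t ≤ 22. So t ∈ [0, 22]: 23 solutions.

23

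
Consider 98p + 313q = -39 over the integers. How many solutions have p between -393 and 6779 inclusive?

gcd(313, 98) = 1  (313 = 3×98 + 19, 98 = 5×19 + 3, 19 = 6×3 + 1, 3 = 3×1).
Back-substituting, 98×(-99) + 313×(31) = 1.
Scale by -39: particular solution (3861, -1209); reduce p mod 313: (105, -33).
General solution: p = 105 + 313t, q = -33 - 98t for integer t.
-393 ≤ 105 + 313t ≤ 6779 gives t ∈ [-1, 21], which is 23 values.

23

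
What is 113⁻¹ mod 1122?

gcd(1122, 113) = 1  (1122 = 9*113 + 105, 113 = 1*105 + 8, 105 = 13*8 + 1, 8 = 8*1).
Back-substituting, 113*(-139) + 1122*(14) = 1.
So 113*-139 ≡ 1 (mod 1122), and -139 mod 1122 = 983.

983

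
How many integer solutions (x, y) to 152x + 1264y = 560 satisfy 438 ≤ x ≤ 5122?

30

gcd(1264, 152) = 8  (1264 = 8×152 + 48, 152 = 3×48 + 8, 48 = 6×8).
Back-substituting, 152×(25) + 1264×(-3) = 8.
Scale by 70: particular solution (1750, -210); reduce x mod 158: (12, -1).
General solution: x = 12 + 158t, y = -1 - 19t for integer t.
438 ≤ 12 + 158t ≤ 5122 gives t ∈ [3, 32], which is 30 values.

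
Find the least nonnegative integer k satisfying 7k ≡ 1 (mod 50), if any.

43

gcd(50, 7) = 1.
1 divides 1, so solutions exist.
By Bézout, 7·(-7) + 50·(1) = 1.
So 7·(-7) ≡ 1 (mod 50); multiply by 1: k ≡ -7 (mod 50).
Smallest nonnegative: k = -7 mod 50 = 43.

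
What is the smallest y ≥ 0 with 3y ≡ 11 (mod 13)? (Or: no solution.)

gcd(13, 3) = 1  (13 = 4×3 + 1, 3 = 3×1).
1 divides 11, so solutions exist.
Back-substituting, 3×(-4) + 13×(1) = 1.
So 3×(-4) ≡ 1 (mod 13); multiply by 11: y ≡ -44 (mod 13).
Smallest nonnegative: y = -44 mod 13 = 8.

8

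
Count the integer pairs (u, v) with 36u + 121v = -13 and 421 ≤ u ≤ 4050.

30

gcd(121, 36) = 1  (121 = 3*36 + 13, 36 = 2*13 + 10, 13 = 1*10 + 3, 10 = 3*3 + 1, 3 = 3*1).
Back-substituting, 36*(37) + 121*(-11) = 1.
Scale by -13: particular solution (-481, 143); reduce u mod 121: (3, -1).
General solution: u = 3 + 121t, v = -1 - 36t for integer t.
421 ≤ 3 + 121t ≤ 4050 gives t ∈ [4, 33], which is 30 values.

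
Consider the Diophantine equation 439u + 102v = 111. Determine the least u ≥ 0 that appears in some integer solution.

99

gcd(439, 102):
  439 = 4*102 + 31
  102 = 3*31 + 9
  31 = 3*9 + 4
  9 = 2*4 + 1
  4 = 4*1
so gcd(439, 102) = 1.
1 divides 111, so solutions exist.
Back-substitute for Bézout coefficients:
  1 = 9 - 2*4
  ... = 439*(-23) + 102*(99)
Scale by 111/1 = 111: (u₀, v₀) = (-2553, 10989).
General solution: u = -2553 + 102t, v = 10989 - 439t for integer t.
u ≥ 0: smallest is -2553 mod 102 = 99 (at t = 26), with v = -425.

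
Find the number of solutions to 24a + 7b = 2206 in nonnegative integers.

13

gcd(24, 7) = 1  (24 = 3×7 + 3, 7 = 2×3 + 1, 3 = 3×1).
Back-substituting, 24×(-2) + 7×(7) = 1.
Scale by 2206: one solution is (-4412, 15442). Reduce a mod 7: (5, 298).
General: a = 5 + 7t, b = 298 - 24t.
a ≥ 0 ⇒ t ≥ 0; b ≥ 0 ⇒ t ≤ 12. So t ∈ [0, 12]: 13 solutions.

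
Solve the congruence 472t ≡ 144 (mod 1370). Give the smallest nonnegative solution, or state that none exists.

337

gcd(1370, 472) = 2.
2 divides 144, so solutions exist.
By Bézout, 472*(-119) + 1370*(41) = 2.
So 472*(-119) ≡ 2 (mod 1370); multiply by 72: t ≡ -8568 (mod 685).
Smallest nonnegative: t = -8568 mod 685 = 337.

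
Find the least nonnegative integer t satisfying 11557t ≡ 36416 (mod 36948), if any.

35180

gcd(36948, 11557) = 1  (36948 = 3*11557 + 2277, 11557 = 5*2277 + 172, 2277 = 13*172 + 41, 172 = 4*41 + 8, 41 = 5*8 + 1, 8 = 8*1).
1 divides 36416, so solutions exist.
Back-substituting, 11557*(-4511) + 36948*(1411) = 1.
So 11557*(-4511) ≡ 1 (mod 36948); multiply by 36416: t ≡ -164272576 (mod 36948).
Smallest nonnegative: t = -164272576 mod 36948 = 35180.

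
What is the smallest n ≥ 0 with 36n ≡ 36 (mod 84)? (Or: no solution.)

1

gcd(84, 36) = 12.
12 divides 36, so solutions exist.
By Bézout, 36·(-2) + 84·(1) = 12.
So 36·(-2) ≡ 12 (mod 84); multiply by 3: n ≡ -6 (mod 7).
Smallest nonnegative: n = -6 mod 7 = 1.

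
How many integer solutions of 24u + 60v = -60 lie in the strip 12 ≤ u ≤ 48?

7

gcd(60, 24) = 12.
By Bézout, 24*(-2) + 60*(1) = 12.
Particular solution: (0, -1).
General solution: u = 0 + 5t, v = -1 - 2t for integer t.
12 ≤ 0 + 5t ≤ 48 gives t ∈ [3, 9], which is 7 values.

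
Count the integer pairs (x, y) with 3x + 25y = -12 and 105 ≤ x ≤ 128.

gcd(25, 3):
  25 = 8×3 + 1
  3 = 3×1
so gcd(25, 3) = 1.
Back-substitute for Bézout coefficients:
  1 = 25 - 8×3
  ... = 3×(-8) + 25×(1)
Scale by -12: particular solution (96, -12); reduce x mod 25: (21, -3).
General solution: x = 21 + 25t, y = -3 - 3t for integer t.
105 ≤ 21 + 25t ≤ 128 gives t ∈ [4, 4], which is 1 value.

1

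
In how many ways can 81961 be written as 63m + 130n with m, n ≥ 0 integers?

10

gcd(130, 63) = 1.
By Bézout, 63×(-33) + 130×(16) = 1.
One solution: (67, 598).
General: m = 67 + 130t, n = 598 - 63t.
m ≥ 0 ⇒ t ≥ 0; n ≥ 0 ⇒ t ≤ 9. So t ∈ [0, 9]: 10 solutions.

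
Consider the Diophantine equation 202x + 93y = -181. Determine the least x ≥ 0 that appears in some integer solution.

gcd(202, 93) = 1.
1 divides -181, so solutions exist.
By Bézout, 202×(-29) + 93×(63) = 1.
Scale by -181/1 = -181: (x₀, y₀) = (5249, -11403).
General solution: x = 5249 + 93t, y = -11403 - 202t for integer t.
x ≥ 0: smallest is 5249 mod 93 = 41 (at t = -56), with y = -91.

41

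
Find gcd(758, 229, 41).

1

gcd(758, 229) = 1  (758 = 3*229 + 71, 229 = 3*71 + 16, 71 = 4*16 + 7, 16 = 2*7 + 2, 7 = 3*2 + 1, 2 = 2*1).
gcd(1, 41) = 1.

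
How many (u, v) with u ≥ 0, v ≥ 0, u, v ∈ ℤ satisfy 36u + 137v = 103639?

21

gcd(137, 36) = 1  (137 = 3×36 + 29, 36 = 1×29 + 7, 29 = 4×7 + 1, 7 = 7×1).
Back-substituting, 36×(-19) + 137×(5) = 1.
Scale by 103639: one solution is (-1969141, 518195). Reduce u mod 137: (97, 731).
General: u = 97 + 137t, v = 731 - 36t.
u ≥ 0 ⇒ t ≥ 0; v ≥ 0 ⇒ t ≤ 20. So t ∈ [0, 20]: 21 solutions.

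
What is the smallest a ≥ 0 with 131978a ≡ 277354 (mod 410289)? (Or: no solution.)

gcd(410289, 131978) = 11  (410289 = 3×131978 + 14355, 131978 = 9×14355 + 2783, 14355 = 5×2783 + 440, 2783 = 6×440 + 143, 440 = 3×143 + 11, 143 = 13×11).
11 divides 277354, so solutions exist.
Back-substituting, 131978×(-2801) + 410289×(901) = 11.
So 131978×(-2801) ≡ 11 (mod 410289); multiply by 25214: a ≡ -70624414 (mod 37299).
Smallest nonnegative: a = -70624414 mod 37299 = 19892.

19892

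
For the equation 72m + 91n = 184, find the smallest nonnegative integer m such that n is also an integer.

43

gcd(91, 72) = 1  (91 = 1·72 + 19, 72 = 3·19 + 15, 19 = 1·15 + 4, 15 = 3·4 + 3, 4 = 1·3 + 1, 3 = 3·1).
1 divides 184, so solutions exist.
Back-substituting, 72·(-24) + 91·(19) = 1.
Scale by 184/1 = 184: (m₀, n₀) = (-4416, 3496).
General solution: m = -4416 + 91t, n = 3496 - 72t for integer t.
m ≥ 0: smallest is -4416 mod 91 = 43 (at t = 49), with n = -32.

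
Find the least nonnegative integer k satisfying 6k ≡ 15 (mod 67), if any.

gcd(67, 6) = 1.
1 divides 15, so solutions exist.
By Bézout, 6*(-11) + 67*(1) = 1.
So 6*(-11) ≡ 1 (mod 67); multiply by 15: k ≡ -165 (mod 67).
Smallest nonnegative: k = -165 mod 67 = 36.

36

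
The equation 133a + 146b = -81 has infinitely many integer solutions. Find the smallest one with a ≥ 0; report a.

gcd(146, 133) = 1  (146 = 1*133 + 13, 133 = 10*13 + 3, 13 = 4*3 + 1, 3 = 3*1).
1 divides -81, so solutions exist.
Back-substituting, 133*(-45) + 146*(41) = 1.
Scale by -81/1 = -81: (a₀, b₀) = (3645, -3321).
General solution: a = 3645 + 146t, b = -3321 - 133t for integer t.
a ≥ 0: smallest is 3645 mod 146 = 141 (at t = -24), with b = -129.

141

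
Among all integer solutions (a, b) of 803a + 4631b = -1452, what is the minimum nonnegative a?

gcd(4631, 803) = 11.
11 divides -1452, so solutions exist.
By Bézout, 803*(-173) + 4631*(30) = 11.
Scale by -1452/11 = -132: (a₀, b₀) = (22836, -3960).
General solution: a = 22836 + 421t, b = -3960 - 73t for integer t.
a ≥ 0: smallest is 22836 mod 421 = 102 (at t = -54), with b = -18.

102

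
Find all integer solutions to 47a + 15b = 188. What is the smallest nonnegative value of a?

gcd(47, 15) = 1  (47 = 3·15 + 2, 15 = 7·2 + 1, 2 = 2·1).
1 divides 188, so solutions exist.
Back-substituting, 47·(-7) + 15·(22) = 1.
Scale by 188/1 = 188: (a₀, b₀) = (-1316, 4136).
General solution: a = -1316 + 15t, b = 4136 - 47t for integer t.
a ≥ 0: smallest is -1316 mod 15 = 4 (at t = 88), with b = 0.

4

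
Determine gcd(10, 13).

gcd(13, 10):
  13 = 1*10 + 3
  10 = 3*3 + 1
  3 = 3*1
so gcd(13, 10) = 1.

1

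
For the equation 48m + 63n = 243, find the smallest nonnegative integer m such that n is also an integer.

gcd(63, 48):
  63 = 1·48 + 15
  48 = 3·15 + 3
  15 = 5·3
so gcd(63, 48) = 3.
3 divides 243, so solutions exist.
Back-substitute for Bézout coefficients:
  3 = 48 - 3·15
  ... = 48·(4) + 63·(-3)
Scale by 243/3 = 81: (m₀, n₀) = (324, -243).
General solution: m = 324 + 21t, n = -243 - 16t for integer t.
m ≥ 0: smallest is 324 mod 21 = 9 (at t = -15), with n = -3.

9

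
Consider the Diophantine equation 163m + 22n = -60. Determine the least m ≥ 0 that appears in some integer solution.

gcd(163, 22):
  163 = 7×22 + 9
  22 = 2×9 + 4
  9 = 2×4 + 1
  4 = 4×1
so gcd(163, 22) = 1.
1 divides -60, so solutions exist.
Back-substitute for Bézout coefficients:
  1 = 9 - 2×4
  ... = 163×(5) + 22×(-37)
Scale by -60/1 = -60: (m₀, n₀) = (-300, 2220).
General solution: m = -300 + 22t, n = 2220 - 163t for integer t.
m ≥ 0: smallest is -300 mod 22 = 8 (at t = 14), with n = -62.

8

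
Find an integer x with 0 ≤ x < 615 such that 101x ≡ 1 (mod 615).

gcd(615, 101) = 1  (615 = 6*101 + 9, 101 = 11*9 + 2, 9 = 4*2 + 1, 2 = 2*1).
Back-substituting, 101*(-274) + 615*(45) = 1.
So 101*-274 ≡ 1 (mod 615), and -274 mod 615 = 341.

341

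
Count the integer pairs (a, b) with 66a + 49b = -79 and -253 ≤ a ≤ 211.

gcd(66, 49):
  66 = 1×49 + 17
  49 = 2×17 + 15
  17 = 1×15 + 2
  15 = 7×2 + 1
  2 = 2×1
so gcd(66, 49) = 1.
Back-substitute for Bézout coefficients:
  1 = 15 - 7×2
  ... = 66×(-23) + 49×(31)
Scale by -79: particular solution (1817, -2449); reduce a mod 49: (4, -7).
General solution: a = 4 + 49t, b = -7 - 66t for integer t.
-253 ≤ 4 + 49t ≤ 211 gives t ∈ [-5, 4], which is 10 values.

10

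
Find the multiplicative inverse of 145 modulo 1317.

gcd(1317, 145):
  1317 = 9*145 + 12
  145 = 12*12 + 1
  12 = 12*1
so gcd(1317, 145) = 1.
Back-substitute for Bézout coefficients:
  1 = 145 - 12*12
  ... = 145*(109) + 1317*(-12)
So 145*109 ≡ 1 (mod 1317), and 109 mod 1317 = 109.

109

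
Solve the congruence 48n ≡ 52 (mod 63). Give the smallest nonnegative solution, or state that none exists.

no solution

gcd(63, 48) = 3  (63 = 1×48 + 15, 48 = 3×15 + 3, 15 = 5×3).
3 does not divide 52, so the congruence has no solution.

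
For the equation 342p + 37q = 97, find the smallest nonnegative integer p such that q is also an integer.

gcd(342, 37) = 1  (342 = 9×37 + 9, 37 = 4×9 + 1, 9 = 9×1).
1 divides 97, so solutions exist.
Back-substituting, 342×(-4) + 37×(37) = 1.
Scale by 97/1 = 97: (p₀, q₀) = (-388, 3589).
General solution: p = -388 + 37t, q = 3589 - 342t for integer t.
p ≥ 0: smallest is -388 mod 37 = 19 (at t = 11), with q = -173.

19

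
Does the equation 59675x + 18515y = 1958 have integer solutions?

no

gcd(59675, 18515) = 35  (59675 = 3*18515 + 4130, 18515 = 4*4130 + 1995, 4130 = 2*1995 + 140, 1995 = 14*140 + 35, 140 = 4*35).
35 does not divide 1958 (remainder 33), so no integer solutions.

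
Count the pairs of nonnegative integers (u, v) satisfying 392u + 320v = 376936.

24

gcd(392, 320) = 8.
By Bézout, 392×(9) + 320×(-11) = 8.
One solution: (13, 1162).
General: u = 13 + 40t, v = 1162 - 49t.
u ≥ 0 ⇒ t ≥ 0; v ≥ 0 ⇒ t ≤ 23. So t ∈ [0, 23]: 24 solutions.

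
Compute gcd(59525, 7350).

gcd(59525, 7350):
  59525 = 8×7350 + 725
  7350 = 10×725 + 100
  725 = 7×100 + 25
  100 = 4×25
so gcd(59525, 7350) = 25.

25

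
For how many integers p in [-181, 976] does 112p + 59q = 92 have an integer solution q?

20

gcd(112, 59) = 1  (112 = 1*59 + 53, 59 = 1*53 + 6, 53 = 8*6 + 5, 6 = 1*5 + 1, 5 = 5*1).
Back-substituting, 112*(-10) + 59*(19) = 1.
Scale by 92: particular solution (-920, 1748); reduce p mod 59: (24, -44).
General solution: p = 24 + 59t, q = -44 - 112t for integer t.
-181 ≤ 24 + 59t ≤ 976 gives t ∈ [-3, 16], which is 20 values.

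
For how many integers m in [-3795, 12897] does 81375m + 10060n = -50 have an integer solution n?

gcd(81375, 10060):
  81375 = 8×10060 + 895
  10060 = 11×895 + 215
  895 = 4×215 + 35
  215 = 6×35 + 5
  35 = 7×5
so gcd(81375, 10060) = 5.
Back-substitute for Bézout coefficients:
  5 = 215 - 6×35
  ... = 81375×(-281) + 10060×(2273)
Scale by -10: particular solution (2810, -22730); reduce m mod 2012: (798, -6455).
General solution: m = 798 + 2012t, n = -6455 - 16275t for integer t.
-3795 ≤ 798 + 2012t ≤ 12897 gives t ∈ [-2, 6], which is 9 values.

9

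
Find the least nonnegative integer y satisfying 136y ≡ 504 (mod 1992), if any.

gcd(1992, 136) = 8.
8 divides 504, so solutions exist.
By Bézout, 136×(44) + 1992×(-3) = 8.
So 136×(44) ≡ 8 (mod 1992); multiply by 63: y ≡ 2772 (mod 249).
Smallest nonnegative: y = 2772 mod 249 = 33.

33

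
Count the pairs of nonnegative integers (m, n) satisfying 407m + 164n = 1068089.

16

gcd(407, 164) = 1  (407 = 2·164 + 79, 164 = 2·79 + 6, 79 = 13·6 + 1, 6 = 6·1).
Back-substituting, 407·(27) + 164·(-67) = 1.
Scale by 1068089: one solution is (28838403, -71561963). Reduce m mod 164: (151, 6138).
General: m = 151 + 164t, n = 6138 - 407t.
m ≥ 0 ⇒ t ≥ 0; n ≥ 0 ⇒ t ≤ 15. So t ∈ [0, 15]: 16 solutions.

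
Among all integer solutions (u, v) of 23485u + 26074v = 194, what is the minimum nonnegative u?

gcd(26074, 23485) = 1.
1 divides 194, so solutions exist.
By Bézout, 23485×(-12045) + 26074×(10849) = 1.
Scale by 194/1 = 194: (u₀, v₀) = (-2336730, 2104706).
General solution: u = -2336730 + 26074t, v = 2104706 - 23485t for integer t.
u ≥ 0: smallest is -2336730 mod 26074 = 9930 (at t = 90), with v = -8944.

9930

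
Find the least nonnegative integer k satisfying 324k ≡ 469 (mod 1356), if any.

gcd(1356, 324) = 12  (1356 = 4*324 + 60, 324 = 5*60 + 24, 60 = 2*24 + 12, 24 = 2*12).
12 does not divide 469, so the congruence has no solution.

no solution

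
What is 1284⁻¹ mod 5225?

gcd(5225, 1284) = 1  (5225 = 4·1284 + 89, 1284 = 14·89 + 38, 89 = 2·38 + 13, 38 = 2·13 + 12, 13 = 1·12 + 1, 12 = 12·1).
Back-substituting, 1284·(-411) + 5225·(101) = 1.
So 1284·-411 ≡ 1 (mod 5225), and -411 mod 5225 = 4814.

4814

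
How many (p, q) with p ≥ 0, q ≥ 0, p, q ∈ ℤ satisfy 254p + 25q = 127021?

20

gcd(254, 25):
  254 = 10×25 + 4
  25 = 6×4 + 1
  4 = 4×1
so gcd(254, 25) = 1.
Back-substitute for Bézout coefficients:
  1 = 25 - 6×4
  ... = 254×(-6) + 25×(61)
Scale by 127021: one solution is (-762126, 7748281). Reduce p mod 25: (24, 4837).
General: p = 24 + 25t, q = 4837 - 254t.
p ≥ 0 ⇒ t ≥ 0; q ≥ 0 ⇒ t ≤ 19. So t ∈ [0, 19]: 20 solutions.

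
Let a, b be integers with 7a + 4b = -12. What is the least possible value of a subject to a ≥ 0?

0

gcd(7, 4) = 1  (7 = 1·4 + 3, 4 = 1·3 + 1, 3 = 3·1).
1 divides -12, so solutions exist.
Back-substituting, 7·(-1) + 4·(2) = 1.
Scale by -12/1 = -12: (a₀, b₀) = (12, -24).
General solution: a = 12 + 4t, b = -24 - 7t for integer t.
a ≥ 0: smallest is 12 mod 4 = 0 (at t = -3), with b = -3.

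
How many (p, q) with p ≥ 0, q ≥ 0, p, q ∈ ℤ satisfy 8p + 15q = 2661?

22

gcd(15, 8) = 1.
By Bézout, 8×(2) + 15×(-1) = 1.
One solution: (12, 171).
General: p = 12 + 15t, q = 171 - 8t.
p ≥ 0 ⇒ t ≥ 0; q ≥ 0 ⇒ t ≤ 21. So t ∈ [0, 21]: 22 solutions.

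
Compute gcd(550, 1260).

10

gcd(1260, 550):
  1260 = 2·550 + 160
  550 = 3·160 + 70
  160 = 2·70 + 20
  70 = 3·20 + 10
  20 = 2·10
so gcd(1260, 550) = 10.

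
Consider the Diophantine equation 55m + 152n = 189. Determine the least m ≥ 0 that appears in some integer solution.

67

gcd(152, 55):
  152 = 2*55 + 42
  55 = 1*42 + 13
  42 = 3*13 + 3
  13 = 4*3 + 1
  3 = 3*1
so gcd(152, 55) = 1.
1 divides 189, so solutions exist.
Back-substitute for Bézout coefficients:
  1 = 13 - 4*3
  ... = 55*(47) + 152*(-17)
Scale by 189/1 = 189: (m₀, n₀) = (8883, -3213).
General solution: m = 8883 + 152t, n = -3213 - 55t for integer t.
m ≥ 0: smallest is 8883 mod 152 = 67 (at t = -58), with n = -23.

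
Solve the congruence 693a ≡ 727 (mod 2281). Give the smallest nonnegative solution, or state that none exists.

gcd(2281, 693) = 1.
1 divides 727, so solutions exist.
By Bézout, 693·(-734) + 2281·(223) = 1.
So 693·(-734) ≡ 1 (mod 2281); multiply by 727: a ≡ -533618 (mod 2281).
Smallest nonnegative: a = -533618 mod 2281 = 136.

136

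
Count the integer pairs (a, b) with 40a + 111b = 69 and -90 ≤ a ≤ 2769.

gcd(111, 40) = 1.
By Bézout, 40×(25) + 111×(-9) = 1.
Particular solution: (60, -21).
General solution: a = 60 + 111t, b = -21 - 40t for integer t.
-90 ≤ 60 + 111t ≤ 2769 gives t ∈ [-1, 24], which is 26 values.

26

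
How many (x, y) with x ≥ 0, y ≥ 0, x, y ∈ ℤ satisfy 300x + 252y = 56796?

gcd(300, 252) = 12  (300 = 1×252 + 48, 252 = 5×48 + 12, 48 = 4×12).
Back-substituting, 300×(-5) + 252×(6) = 12.
Scale by 4733: one solution is (-23665, 28398). Reduce x mod 21: (2, 223).
General: x = 2 + 21t, y = 223 - 25t.
x ≥ 0 ⇒ t ≥ 0; y ≥ 0 ⇒ t ≤ 8. So t ∈ [0, 8]: 9 solutions.

9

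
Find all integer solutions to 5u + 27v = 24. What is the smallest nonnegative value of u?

gcd(27, 5) = 1.
1 divides 24, so solutions exist.
By Bézout, 5×(11) + 27×(-2) = 1.
Scale by 24/1 = 24: (u₀, v₀) = (264, -48).
General solution: u = 264 + 27t, v = -48 - 5t for integer t.
u ≥ 0: smallest is 264 mod 27 = 21 (at t = -9), with v = -3.

21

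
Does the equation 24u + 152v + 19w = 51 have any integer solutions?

yes

gcd(152, 24) = 8.
gcd(8, 19) = 1.
1 divides 51, so integer solutions exist.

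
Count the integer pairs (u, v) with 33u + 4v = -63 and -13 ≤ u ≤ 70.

21

gcd(33, 4) = 1.
By Bézout, 33*(1) + 4*(-8) = 1.
Particular solution: (1, -24).
General solution: u = 1 + 4t, v = -24 - 33t for integer t.
-13 ≤ 1 + 4t ≤ 70 gives t ∈ [-3, 17], which is 21 values.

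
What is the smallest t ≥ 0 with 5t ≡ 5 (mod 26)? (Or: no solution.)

gcd(26, 5) = 1  (26 = 5·5 + 1, 5 = 5·1).
1 divides 5, so solutions exist.
Back-substituting, 5·(-5) + 26·(1) = 1.
So 5·(-5) ≡ 1 (mod 26); multiply by 5: t ≡ -25 (mod 26).
Smallest nonnegative: t = -25 mod 26 = 1.

1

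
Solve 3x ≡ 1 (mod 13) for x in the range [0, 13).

9

gcd(13, 3) = 1  (13 = 4·3 + 1, 3 = 3·1).
Back-substituting, 3·(-4) + 13·(1) = 1.
So 3·-4 ≡ 1 (mod 13), and -4 mod 13 = 9.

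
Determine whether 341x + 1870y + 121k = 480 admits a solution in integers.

no

gcd(1870, 341) = 11  (1870 = 5×341 + 165, 341 = 2×165 + 11, 165 = 15×11).
gcd(11, 121) = 11.
11 does not divide 480 (remainder 7), so no integer solutions.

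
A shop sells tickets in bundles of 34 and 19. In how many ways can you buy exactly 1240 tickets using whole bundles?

Need nonnegative integers with 34j + 19k = 1240.
gcd(34, 19) = 1, and 34·(-5) + 19·(9) = 1.
So (j₀, k₀) = (-6200, 11160); general j = -6200 + 19t, k = 11160 - 34t.
j ≥ 0 ⇒ t ≥ 327; k ≥ 0 ⇒ t ≤ 328. That's 2 values of t.

2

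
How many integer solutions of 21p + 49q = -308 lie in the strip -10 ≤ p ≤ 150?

gcd(49, 21):
  49 = 2·21 + 7
  21 = 3·7
so gcd(49, 21) = 7.
Back-substitute for Bézout coefficients:
  7 = 49 - 2·21
  ... = 21·(-2) + 49·(1)
Scale by -44: particular solution (88, -44); reduce p mod 7: (4, -8).
General solution: p = 4 + 7t, q = -8 - 3t for integer t.
-10 ≤ 4 + 7t ≤ 150 gives t ∈ [-2, 20], which is 23 values.

23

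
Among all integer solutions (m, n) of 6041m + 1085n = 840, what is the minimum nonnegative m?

gcd(6041, 1085) = 7  (6041 = 5·1085 + 616, 1085 = 1·616 + 469, 616 = 1·469 + 147, 469 = 3·147 + 28, 147 = 5·28 + 7, 28 = 4·7).
7 divides 840, so solutions exist.
Back-substituting, 6041·(37) + 1085·(-206) = 7.
Scale by 840/7 = 120: (m₀, n₀) = (4440, -24720).
General solution: m = 4440 + 155t, n = -24720 - 863t for integer t.
m ≥ 0: smallest is 4440 mod 155 = 100 (at t = -28), with n = -556.

100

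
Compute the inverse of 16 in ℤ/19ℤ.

gcd(19, 16) = 1  (19 = 1·16 + 3, 16 = 5·3 + 1, 3 = 3·1).
Back-substituting, 16·(6) + 19·(-5) = 1.
So 16·6 ≡ 1 (mod 19), and 6 mod 19 = 6.

6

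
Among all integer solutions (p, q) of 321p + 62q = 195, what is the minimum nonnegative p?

29

gcd(321, 62) = 1  (321 = 5×62 + 11, 62 = 5×11 + 7, 11 = 1×7 + 4, 7 = 1×4 + 3, 4 = 1×3 + 1, 3 = 3×1).
1 divides 195, so solutions exist.
Back-substituting, 321×(17) + 62×(-88) = 1.
Scale by 195/1 = 195: (p₀, q₀) = (3315, -17160).
General solution: p = 3315 + 62t, q = -17160 - 321t for integer t.
p ≥ 0: smallest is 3315 mod 62 = 29 (at t = -53), with q = -147.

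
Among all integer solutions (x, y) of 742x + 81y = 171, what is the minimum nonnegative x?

gcd(742, 81):
  742 = 9·81 + 13
  81 = 6·13 + 3
  13 = 4·3 + 1
  3 = 3·1
so gcd(742, 81) = 1.
1 divides 171, so solutions exist.
Back-substitute for Bézout coefficients:
  1 = 13 - 4·3
  ... = 742·(25) + 81·(-229)
Scale by 171/1 = 171: (x₀, y₀) = (4275, -39159).
General solution: x = 4275 + 81t, y = -39159 - 742t for integer t.
x ≥ 0: smallest is 4275 mod 81 = 63 (at t = -52), with y = -575.

63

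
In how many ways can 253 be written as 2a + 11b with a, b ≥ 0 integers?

12

gcd(11, 2):
  11 = 5·2 + 1
  2 = 2·1
so gcd(11, 2) = 1.
Back-substitute for Bézout coefficients:
  1 = 11 - 5·2
  ... = 2·(-5) + 11·(1)
Scale by 253: one solution is (-1265, 253). Reduce a mod 11: (0, 23).
General: a = 0 + 11t, b = 23 - 2t.
a ≥ 0 ⇒ t ≥ 0; b ≥ 0 ⇒ t ≤ 11. So t ∈ [0, 11]: 12 solutions.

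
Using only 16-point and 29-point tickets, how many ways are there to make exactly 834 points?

Need nonnegative integers with 16j + 29k = 834.
gcd(16, 29) = 1, and 16·(-9) + 29·(5) = 1.
So (j₀, k₀) = (-7506, 4170); general j = -7506 + 29t, k = 4170 - 16t.
j ≥ 0 ⇒ t ≥ 259; k ≥ 0 ⇒ t ≤ 260. That's 2 values of t.

2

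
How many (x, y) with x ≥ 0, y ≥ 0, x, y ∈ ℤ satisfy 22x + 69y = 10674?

7

gcd(69, 22):
  69 = 3·22 + 3
  22 = 7·3 + 1
  3 = 3·1
so gcd(69, 22) = 1.
Back-substitute for Bézout coefficients:
  1 = 22 - 7·3
  ... = 22·(22) + 69·(-7)
Scale by 10674: one solution is (234828, -74718). Reduce x mod 69: (21, 148).
General: x = 21 + 69t, y = 148 - 22t.
x ≥ 0 ⇒ t ≥ 0; y ≥ 0 ⇒ t ≤ 6. So t ∈ [0, 6]: 7 solutions.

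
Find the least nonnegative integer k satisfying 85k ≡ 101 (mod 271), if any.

gcd(271, 85) = 1  (271 = 3*85 + 16, 85 = 5*16 + 5, 16 = 3*5 + 1, 5 = 5*1).
1 divides 101, so solutions exist.
Back-substituting, 85*(-51) + 271*(16) = 1.
So 85*(-51) ≡ 1 (mod 271); multiply by 101: k ≡ -5151 (mod 271).
Smallest nonnegative: k = -5151 mod 271 = 269.

269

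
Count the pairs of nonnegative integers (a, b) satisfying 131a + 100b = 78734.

6

gcd(131, 100):
  131 = 1*100 + 31
  100 = 3*31 + 7
  31 = 4*7 + 3
  7 = 2*3 + 1
  3 = 3*1
so gcd(131, 100) = 1.
Back-substitute for Bézout coefficients:
  1 = 7 - 2*3
  ... = 131*(-29) + 100*(38)
Scale by 78734: one solution is (-2283286, 2991892). Reduce a mod 100: (14, 769).
General: a = 14 + 100t, b = 769 - 131t.
a ≥ 0 ⇒ t ≥ 0; b ≥ 0 ⇒ t ≤ 5. So t ∈ [0, 5]: 6 solutions.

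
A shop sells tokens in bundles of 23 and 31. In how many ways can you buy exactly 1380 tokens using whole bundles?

Need nonnegative integers with 23j + 31k = 1380.
gcd(23, 31) = 1, and 23·(-4) + 31·(3) = 1.
So (j₀, k₀) = (-5520, 4140); general j = -5520 + 31t, k = 4140 - 23t.
j ≥ 0 ⇒ t ≥ 179; k ≥ 0 ⇒ t ≤ 180. That's 2 values of t.

2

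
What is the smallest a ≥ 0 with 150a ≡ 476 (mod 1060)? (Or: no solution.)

no solution

gcd(1060, 150):
  1060 = 7*150 + 10
  150 = 15*10
so gcd(1060, 150) = 10.
10 does not divide 476, so the congruence has no solution.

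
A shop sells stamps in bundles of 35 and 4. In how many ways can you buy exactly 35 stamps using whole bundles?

1

Need nonnegative integers with 35j + 4k = 35.
gcd(35, 4) = 1, and 35·(-1) + 4·(9) = 1.
So (j₀, k₀) = (-35, 315); general j = -35 + 4t, k = 315 - 35t.
j ≥ 0 ⇒ t ≥ 9; k ≥ 0 ⇒ t ≤ 9. That's 1 value of t.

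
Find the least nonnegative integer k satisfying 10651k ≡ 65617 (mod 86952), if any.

gcd(86952, 10651):
  86952 = 8*10651 + 1744
  10651 = 6*1744 + 187
  1744 = 9*187 + 61
  187 = 3*61 + 4
  61 = 15*4 + 1
  4 = 4*1
so gcd(86952, 10651) = 1.
1 divides 65617, so solutions exist.
Back-substitute for Bézout coefficients:
  1 = 61 - 15*4
  ... = 10651*(-21389) + 86952*(2620)
So 10651*(-21389) ≡ 1 (mod 86952); multiply by 65617: k ≡ -1403482013 (mod 86952).
Smallest nonnegative: k = -1403482013 mod 86952 = 10219.

10219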